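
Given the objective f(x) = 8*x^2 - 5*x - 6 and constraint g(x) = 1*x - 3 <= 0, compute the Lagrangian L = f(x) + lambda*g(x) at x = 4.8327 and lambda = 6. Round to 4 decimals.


Step 1: Evaluate f(x).
f(4.8327) = 8*4.8327^2 - 5*4.8327 - 6 = 156.6764
Step 2: Evaluate g(x).
g(4.8327) = 1*4.8327 - 3 = 1.8327
Step 3: Compute Lagrangian.
L = 156.6764 + 6*1.8327 = 167.6726


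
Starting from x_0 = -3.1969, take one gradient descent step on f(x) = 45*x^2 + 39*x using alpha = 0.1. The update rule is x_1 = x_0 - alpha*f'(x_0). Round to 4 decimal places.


We compute the gradient at x_0 and apply the update.
f'(x) = 90*x + 39
f'(-3.1969) = 90*-3.1969 + 39 = -248.721
x_1 = -3.1969 - 0.1*-248.721 = 21.6752


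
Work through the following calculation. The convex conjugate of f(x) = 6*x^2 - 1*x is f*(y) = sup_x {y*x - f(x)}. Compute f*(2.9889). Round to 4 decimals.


f*(y) = sup_x {y*x - a*x^2 - b*x} = sup_x {(y-b)*x - a*x^2}
FOC: (y - b) - 2a*x = 0 => x* = (y - b)/(2a)
x* = (2.9889 + 1)/(2*6) = 0.3324
f*(2.9889) = (y-b)^2/(4a) = (2.9889 + 1)^2/(4*6)
= 15.9113/24 = 0.663


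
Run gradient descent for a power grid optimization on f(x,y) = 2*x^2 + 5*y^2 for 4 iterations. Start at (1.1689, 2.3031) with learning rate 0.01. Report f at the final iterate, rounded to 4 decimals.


Gradient descent on f(x,y) = 2*x^2 + 5*y^2.
Starting point: (1.1689, 2.3031), alpha = 0.01
Step 1: grad_x = 2*2*1.1689 = 4.6756, grad_y = 2*5*2.3031 = 23.031
  x_1 = 1.1689 - 0.01*4.6756 = 1.1221
  y_1 = 2.3031 - 0.01*23.031 = 2.0728
Step 2: grad_x = 2*2*1.1221 = 4.4886, grad_y = 2*5*2.0728 = 20.7279
  x_2 = 1.1221 - 0.01*4.4886 = 1.0773
  y_2 = 2.0728 - 0.01*20.7279 = 1.8655
Step 3: grad_x = 2*2*1.0773 = 4.309, grad_y = 2*5*1.8655 = 18.6551
  x_3 = 1.0773 - 0.01*4.309 = 1.0342
  y_3 = 1.8655 - 0.01*18.6551 = 1.679
Step 4: grad_x = 2*2*1.0342 = 4.1367, grad_y = 2*5*1.679 = 16.7896
  x_4 = 1.0342 - 0.01*4.1367 = 0.9928
  y_4 = 1.679 - 0.01*16.7896 = 1.5111
f(0.9928, 1.5111) = 2*0.9928^2 + 5*1.5111^2 = 13.3879


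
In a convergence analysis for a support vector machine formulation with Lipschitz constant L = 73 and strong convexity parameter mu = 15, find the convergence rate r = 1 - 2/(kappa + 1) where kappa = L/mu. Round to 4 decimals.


Step 1: Compute the condition number.
kappa = L/mu = 73/15 = 4.8667
Step 2: Compute the convergence rate.
r = 1 - 2/(kappa + 1) = 1 - 2*mu/(L + mu) = (L - mu)/(L + mu) = 58/88 = 0.6591


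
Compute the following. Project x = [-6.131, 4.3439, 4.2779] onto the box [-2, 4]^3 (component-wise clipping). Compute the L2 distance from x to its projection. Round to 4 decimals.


Project each component onto [-2, 4].
clip(-6.131) = -2.0, clip(4.3439) = 4.0, clip(4.2779) = 4.0
Projection = [-2.0, 4.0, 4.0]
Squared diffs: [17.0652, 0.1183, 0.0772]
Distance = sqrt(17.2607) = 4.1546


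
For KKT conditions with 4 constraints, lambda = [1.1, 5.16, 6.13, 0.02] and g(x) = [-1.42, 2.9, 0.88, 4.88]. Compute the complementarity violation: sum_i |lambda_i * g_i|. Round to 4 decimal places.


KKT complementary slackness check:
lambda_1 * g_1 = 1.1 * -1.42 = -1.562
lambda_2 * g_2 = 5.16 * 2.9 = 14.964
lambda_3 * g_3 = 6.13 * 0.88 = 5.3944
lambda_4 * g_4 = 0.02 * 4.88 = 0.0976
Total violation = 1.562 + 14.964 + 5.3944 + 0.0976 = 22.018


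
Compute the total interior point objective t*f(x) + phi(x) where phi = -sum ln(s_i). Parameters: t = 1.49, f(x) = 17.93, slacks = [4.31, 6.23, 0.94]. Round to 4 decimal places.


Step 1: Compute log-barrier.
ln values: [1.4609, 1.8294, -0.0619]
phi = -(1.4609 + 1.8294 - 0.0619) = -3.2284
Step 2: Compute augmented objective.
t*f(x) = 1.49*17.93 = 26.7157
Total = 26.7157 - 3.2284 = 23.4873


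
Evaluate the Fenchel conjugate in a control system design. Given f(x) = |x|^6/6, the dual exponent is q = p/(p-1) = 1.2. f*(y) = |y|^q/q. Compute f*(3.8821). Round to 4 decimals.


The conjugate exponent q satisfies 1/p + 1/q = 1.
p = 6, so q = 6/(6 - 1) = 1.2
|y|^q = 3.8821^1.2 = 5.0919
f*(3.8821) = 5.0919 / 1.2 = 4.2433


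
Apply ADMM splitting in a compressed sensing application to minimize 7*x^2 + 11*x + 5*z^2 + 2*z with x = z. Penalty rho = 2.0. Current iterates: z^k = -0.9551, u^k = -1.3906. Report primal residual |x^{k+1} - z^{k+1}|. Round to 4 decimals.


ADMM iteration with rho = 2.0, z^k = -0.9551, u^k = -1.3906
Step 1: x-update.
Minimize 7*x^2 + 11*x + (2.0/2)*(x + 0.9551 - 1.3906)^2
FOC: (2*7 + 2.0)*x = -11 + 2.0*(-0.9551 + 1.3906)
x^{k+1} = -0.6331
Step 2: z-update.
Minimize 5*z^2 + 2*z + (2.0/2)*(-0.6331 - z - 1.3906)^2
FOC: (2*5 + 2.0)*z = -2 + 2.0*(-0.6331 - 1.3906)
z^{k+1} = -0.5039
Step 3: u-update.
u^{k+1} = -1.3906 - 0.6331 + 0.5039 = -1.5197
Step 4: Primal residual = |-0.6331 + 0.5039| = 0.1291


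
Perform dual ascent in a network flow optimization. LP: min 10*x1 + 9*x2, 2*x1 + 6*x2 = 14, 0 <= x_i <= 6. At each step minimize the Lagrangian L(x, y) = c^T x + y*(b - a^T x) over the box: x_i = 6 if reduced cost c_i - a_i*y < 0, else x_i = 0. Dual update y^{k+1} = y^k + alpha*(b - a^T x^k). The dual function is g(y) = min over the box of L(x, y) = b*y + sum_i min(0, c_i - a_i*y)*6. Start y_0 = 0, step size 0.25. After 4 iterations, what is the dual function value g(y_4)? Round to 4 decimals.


Dual ascent for LP: min 10*x1 + 9*x2, 2*x1 + 6*x2 = 14, 0 <= x_i <= 6
Step 1: y^k = 0.0, reduced costs: (10.0, 9.0)
  x^k = (0.0, 0.0), subgradient = b - a^T x = 14.0
  y^{k+1} = 0.0 + 0.25*14.0 = 3.5
Step 2: y^k = 3.5, reduced costs: (3.0, -12.0)
  x^k = (0.0, 6.0), subgradient = b - a^T x = -22.0
  y^{k+1} = 3.5 + 0.25*-22.0 = -2.0
Step 3: y^k = -2.0, reduced costs: (14.0, 21.0)
  x^k = (0.0, 0.0), subgradient = b - a^T x = 14.0
  y^{k+1} = -2.0 + 0.25*14.0 = 1.5
Step 4: y^k = 1.5, reduced costs: (7.0, 0.0)
  x^k = (0.0, 0.0), subgradient = b - a^T x = 14.0
  y^{k+1} = 1.5 + 0.25*14.0 = 5.0
Dual objective at y_4 = 5.0: reduced costs (0.0, -21.0), box minimizer x = (0.0, 6.0)
g(y_4) = b*y + (c1 - a1*y)*x1 + (c2 - a2*y)*x2 = 14*5.0 + 0.0*0.0 + (-21.0)*6.0 = 70.0 + 0.0 - 126.0 = -56.0


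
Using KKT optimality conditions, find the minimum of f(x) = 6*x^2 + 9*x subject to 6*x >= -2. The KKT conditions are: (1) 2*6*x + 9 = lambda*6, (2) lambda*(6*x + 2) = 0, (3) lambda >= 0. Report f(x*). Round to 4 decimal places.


Step 1: Try lambda = 0 (constraint inactive).
x_unc = -9/(2*6) = -0.75
Check: 6*-0.75 = -4.5 < -2 -- violated!
Step 2: Constraint must be active: 6*x = -2
x* = -2/6 = -1/3 = -0.3333 (rounded; the exact value -1/3 is used below)
lambda = (2*6*(-1/3) + 9)/6 = 0.8333
Step 3: Compute optimal value.
f(x*) = 6*(-1/3)^2 + 9*(-1/3) = -2.3333


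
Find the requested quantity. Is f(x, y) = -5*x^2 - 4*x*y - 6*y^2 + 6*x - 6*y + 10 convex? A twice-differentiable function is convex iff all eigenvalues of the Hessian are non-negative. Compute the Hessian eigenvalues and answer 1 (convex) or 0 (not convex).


The Hessian of f(x,y) = -5*x^2 - 4*x*y - 6*y^2 + 6*x - 6*y + 10 is:
H = [[-10, -4], [-4, -12]]
Trace = -10 - 12 = -22
Determinant = -10*-12 - (-4)^2 = 104
Discriminant = (-22)^2 - 4*104 = 68.0
Eigenvalues: lambda_1 = -15.1231, lambda_2 = -6.8769
The function is not convex.

0


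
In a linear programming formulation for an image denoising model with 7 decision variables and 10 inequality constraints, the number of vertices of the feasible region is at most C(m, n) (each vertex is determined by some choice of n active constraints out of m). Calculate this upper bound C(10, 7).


Each vertex corresponds to some choice of n active constraints out of m, so the number of vertices is at most C(m, n) = m! / (n!(m-n)!).
m = 10, n = 7
Numerator: 10 * 9 * 8 * 7 * 6 * 5 * 4
Denominator: 7! = 5040
C(10, 7) = 120


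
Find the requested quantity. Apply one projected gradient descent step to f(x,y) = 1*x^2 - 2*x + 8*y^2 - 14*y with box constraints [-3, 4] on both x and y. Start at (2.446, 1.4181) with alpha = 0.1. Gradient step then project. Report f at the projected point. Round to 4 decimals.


Step 1: Compute gradient at (2.446, 1.4181).
grad_x = 2*1*2.446 - 2 = 2.892
grad_y = 2*8*1.4181 - 14 = 8.6896
Step 2: Gradient step.
x_raw = 2.446 - 0.1*2.892 = 2.1568
y_raw = 1.4181 - 0.1*8.6896 = 0.5491
Step 3: Project onto [-3, 4].
x_proj = clip(2.1568) = 2.1568
y_proj = clip(0.5491) = 0.5491
Step 4: Evaluate f.
f(2.1568, 0.5491) = -4.9373


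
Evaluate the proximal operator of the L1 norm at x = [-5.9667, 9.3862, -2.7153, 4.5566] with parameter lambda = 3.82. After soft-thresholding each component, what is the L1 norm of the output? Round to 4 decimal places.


Soft-thresholding with lambda = 3.82:
prox(-5.9667) = sign(-5.9667)*max(|-5.9667| - 3.82, 0) = -2.1467
prox(9.3862) = sign(9.3862)*max(|9.3862| - 3.82, 0) = 5.5662
prox(-2.7153) = sign(-2.7153)*max(|-2.7153| - 3.82, 0) = 0.0
prox(4.5566) = sign(4.5566)*max(|4.5566| - 3.82, 0) = 0.7366
prox(x) = [-2.1467, 5.5662, 0.0, 0.7366]
||prox(x)||_1 = 2.1467 + 5.5662 + 0.0 + 0.7366 = 8.4495


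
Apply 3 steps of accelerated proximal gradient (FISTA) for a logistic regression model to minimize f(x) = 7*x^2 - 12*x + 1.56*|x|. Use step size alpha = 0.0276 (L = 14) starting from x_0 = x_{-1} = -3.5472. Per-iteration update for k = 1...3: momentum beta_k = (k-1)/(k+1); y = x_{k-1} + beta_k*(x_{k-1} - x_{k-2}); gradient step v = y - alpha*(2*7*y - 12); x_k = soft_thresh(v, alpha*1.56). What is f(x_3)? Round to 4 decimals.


FISTA on f(x) = 7*x^2 - 12*x + 1.56*|x|
L = 14, alpha = 0.0276
Iteration 1: beta = 0.0, y = -3.5472 + 0.0*(-3.5472 + 3.5472) = -3.5472
  grad(y) = -61.6608, v = y - alpha*grad = -1.8454
  prox(v) = soft_thresh(-1.8454, 0.0431) = -1.8023
Iteration 2: beta = 0.3333, y = -1.8023 + 0.3333*(-1.8023 + 3.5472) = -1.2207
  grad(y) = -29.0894, v = y - alpha*grad = -0.4178
  prox(v) = soft_thresh(-0.4178, 0.0431) = -0.3747
Iteration 3: beta = 0.5, y = -0.3747 + 0.5*(-0.3747 + 1.8023) = 0.339
  grad(y) = -7.2536, v = y - alpha*grad = 0.5392
  prox(v) = soft_thresh(0.5392, 0.0431) = 0.4962
f(x_3) = 7*0.4962^2 - 12*0.4962 + 1.56*|0.4962| = -3.4567


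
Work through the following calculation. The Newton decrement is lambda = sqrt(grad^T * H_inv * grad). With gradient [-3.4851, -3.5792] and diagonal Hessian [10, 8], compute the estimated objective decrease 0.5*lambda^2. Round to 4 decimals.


Step 1: H is diagonal, so H^(-1) * g = [-0.3485, -0.4474].
Step 2: g^T H^(-1) g = sum_i g_i^2 / H_ii
  = (-3.4851)^2/10 + (-3.5792)^2/8
  = 1.2146 + 1.6013 = 2.8159
Step 3: Objective decrease = 0.5 * g^T H^(-1) g = 1.408


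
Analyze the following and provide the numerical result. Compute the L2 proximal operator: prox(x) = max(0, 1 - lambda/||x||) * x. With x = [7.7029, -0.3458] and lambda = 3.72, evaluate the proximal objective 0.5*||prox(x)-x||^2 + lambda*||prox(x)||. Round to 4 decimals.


Step 1: Compute ||x||.
||x|| = 7.7107
Step 2: Compute scaling factor.
scale = max(0, 1 - 3.72/7.7107) = 0.5176
Step 3: prox(x) = [3.9866, -0.179]
||prox(x)|| = 3.9907
Step 4: Proximal objective.
0.5*||prox-x||^2 = 6.9192
lambda*||prox|| = 14.8454
Total = 21.7644


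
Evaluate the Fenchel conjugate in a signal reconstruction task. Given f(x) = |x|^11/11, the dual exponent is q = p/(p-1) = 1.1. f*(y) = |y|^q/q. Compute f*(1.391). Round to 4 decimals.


The conjugate exponent q satisfies 1/p + 1/q = 1.
p = 11, so q = 11/(11 - 1) = 1.1
|y|^q = 1.391^1.1 = 1.4377
f*(1.391) = 1.4377 / 1.1 = 1.307


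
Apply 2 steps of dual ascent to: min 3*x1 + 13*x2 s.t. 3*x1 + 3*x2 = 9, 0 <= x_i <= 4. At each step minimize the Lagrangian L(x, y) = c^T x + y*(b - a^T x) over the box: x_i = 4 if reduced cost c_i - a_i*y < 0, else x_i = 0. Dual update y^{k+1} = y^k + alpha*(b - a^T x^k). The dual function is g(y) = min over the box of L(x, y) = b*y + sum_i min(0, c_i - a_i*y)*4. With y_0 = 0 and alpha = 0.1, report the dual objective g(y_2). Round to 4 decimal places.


Dual ascent for LP: min 3*x1 + 13*x2, 3*x1 + 3*x2 = 9, 0 <= x_i <= 4
Step 1: y^k = 0.0, reduced costs: (3.0, 13.0)
  x^k = (0.0, 0.0), subgradient = b - a^T x = 9.0
  y^{k+1} = 0.0 + 0.1*9.0 = 0.9
Step 2: y^k = 0.9, reduced costs: (0.3, 10.3)
  x^k = (0.0, 0.0), subgradient = b - a^T x = 9.0
  y^{k+1} = 0.9 + 0.1*9.0 = 1.8
Dual objective at y_2 = 1.8: reduced costs (-2.4, 7.6), box minimizer x = (4.0, 0.0)
g(y_2) = b*y + (c1 - a1*y)*x1 + (c2 - a2*y)*x2 = 9*1.8 + (-2.4)*4.0 + 7.6*0.0 = 16.2 - 9.6 + 0.0 = 6.6


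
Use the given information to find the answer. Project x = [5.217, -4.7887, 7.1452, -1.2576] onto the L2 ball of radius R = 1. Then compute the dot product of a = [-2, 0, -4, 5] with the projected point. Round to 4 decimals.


Step 1: Compute ||x|| (intermediates to 6 decimals).
||x|| = sqrt(5.217^2 + (-4.7887)^2 + 7.1452^2 + (-1.2576)^2) = 10.138253
Step 2: Project.
Since ||x|| > R, scale = R/||x|| = 1/10.138253 = 0.098636, proj(x) = scale * x
proj(x) = [0.514584, -0.472338, 0.704774, -0.124045]
Step 3: Dot product.
a^T * proj(x) = -2*0.514584 + 0*(-0.472338) - 4*0.704774 + 5*(-0.124045) = -4.4685


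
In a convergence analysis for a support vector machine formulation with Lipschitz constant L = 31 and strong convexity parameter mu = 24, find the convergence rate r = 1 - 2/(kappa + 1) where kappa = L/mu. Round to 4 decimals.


Step 1: Compute the condition number.
kappa = L/mu = 31/24 = 1.2917
Step 2: Compute the convergence rate.
r = 1 - 2/(kappa + 1) = 1 - 2*mu/(L + mu) = (L - mu)/(L + mu) = 7/55 = 0.1273


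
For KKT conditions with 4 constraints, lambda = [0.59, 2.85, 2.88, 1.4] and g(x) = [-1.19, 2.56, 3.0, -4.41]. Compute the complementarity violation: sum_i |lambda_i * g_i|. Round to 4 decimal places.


KKT complementary slackness check:
lambda_1 * g_1 = 0.59 * -1.19 = -0.7021
lambda_2 * g_2 = 2.85 * 2.56 = 7.296
lambda_3 * g_3 = 2.88 * 3.0 = 8.64
lambda_4 * g_4 = 1.4 * -4.41 = -6.174
Total violation = 0.7021 + 7.296 + 8.64 + 6.174 = 22.8121


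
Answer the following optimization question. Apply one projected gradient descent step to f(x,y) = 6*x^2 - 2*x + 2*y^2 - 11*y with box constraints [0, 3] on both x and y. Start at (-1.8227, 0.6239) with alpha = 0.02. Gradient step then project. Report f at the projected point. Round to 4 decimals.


Step 1: Compute gradient at (-1.8227, 0.6239).
grad_x = 2*6*-1.8227 - 2 = -23.8724
grad_y = 2*2*0.6239 - 11 = -8.5044
Step 2: Gradient step.
x_raw = -1.8227 - 0.02*-23.8724 = -1.3453
y_raw = 0.6239 - 0.02*-8.5044 = 0.794
Step 3: Project onto [0, 3].
x_proj = clip(-1.3453) = 0.0
y_proj = clip(0.794) = 0.794
Step 4: Evaluate f.
f(0.0, 0.794) = -7.473


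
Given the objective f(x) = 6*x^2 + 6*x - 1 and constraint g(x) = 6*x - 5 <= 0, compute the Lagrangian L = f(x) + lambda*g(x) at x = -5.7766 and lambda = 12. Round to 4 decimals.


Step 1: Evaluate f(x).
f(-5.7766) = 6*(-5.7766)^2 + 6*(-5.7766) - 1 = 164.555
Step 2: Evaluate g(x).
g(-5.7766) = 6*-5.7766 - 5 = -39.6596
Step 3: Compute Lagrangian.
L = 164.555 + 12*-39.6596 = -311.3602


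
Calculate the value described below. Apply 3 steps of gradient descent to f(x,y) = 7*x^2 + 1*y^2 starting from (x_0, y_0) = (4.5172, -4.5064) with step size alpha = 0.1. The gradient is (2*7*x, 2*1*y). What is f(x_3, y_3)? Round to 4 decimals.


Gradient descent on f(x,y) = 7*x^2 + 1*y^2.
Starting point: (4.5172, -4.5064), alpha = 0.1
Step 1: grad_x = 2*7*4.5172 = 63.2408, grad_y = 2*1*-4.5064 = -9.0128
  x_1 = 4.5172 - 0.1*63.2408 = -1.8069
  y_1 = -4.5064 - 0.1*-9.0128 = -3.6051
Step 2: grad_x = 2*7*-1.8069 = -25.2963, grad_y = 2*1*-3.6051 = -7.2102
  x_2 = -1.8069 - 0.1*-25.2963 = 0.7228
  y_2 = -3.6051 - 0.1*-7.2102 = -2.8841
Step 3: grad_x = 2*7*0.7228 = 10.1185, grad_y = 2*1*-2.8841 = -5.7682
  x_3 = 0.7228 - 0.1*10.1185 = -0.2891
  y_3 = -2.8841 - 0.1*-5.7682 = -2.3073
f(-0.2891, -2.3073) = 7*(-0.2891)^2 + 1*(-2.3073)^2 = 5.9086


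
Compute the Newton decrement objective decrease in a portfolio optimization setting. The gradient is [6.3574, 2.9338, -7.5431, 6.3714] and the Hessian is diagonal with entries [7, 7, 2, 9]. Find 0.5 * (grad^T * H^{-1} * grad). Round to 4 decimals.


Step 1: H is diagonal, so H^(-1) * g = [0.9082, 0.4191, -3.7716, 0.7079].
Step 2: g^T H^(-1) g = sum_i g_i^2 / H_ii
  = (6.3574)^2/7 + (2.9338)^2/7 + (-7.5431)^2/2 + (6.3714)^2/9
  = 5.7738 + 1.2296 + 28.4492 + 4.5105 = 39.9631
Step 3: Objective decrease = 0.5 * g^T H^(-1) g = 19.9815


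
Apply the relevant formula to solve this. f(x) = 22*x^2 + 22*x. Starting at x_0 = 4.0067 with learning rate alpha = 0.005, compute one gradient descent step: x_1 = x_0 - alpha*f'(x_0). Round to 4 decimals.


We compute the gradient at x_0 and apply the update.
f'(x) = 44*x + 22
f'(4.0067) = 44*4.0067 + 22 = 198.2948
x_1 = 4.0067 - 0.005*198.2948 = 3.0152


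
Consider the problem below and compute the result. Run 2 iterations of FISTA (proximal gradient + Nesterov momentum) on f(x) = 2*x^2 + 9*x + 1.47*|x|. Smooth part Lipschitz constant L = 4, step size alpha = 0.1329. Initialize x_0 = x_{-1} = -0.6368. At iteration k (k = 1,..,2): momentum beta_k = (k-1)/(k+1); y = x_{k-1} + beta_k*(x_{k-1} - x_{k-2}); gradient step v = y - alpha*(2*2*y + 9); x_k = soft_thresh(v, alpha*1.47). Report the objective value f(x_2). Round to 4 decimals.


FISTA on f(x) = 2*x^2 + 9*x + 1.47*|x|
L = 4, alpha = 0.1329
Iteration 1: beta = 0.0, y = -0.6368 + 0.0*(-0.6368 + 0.6368) = -0.6368
  grad(y) = 6.4528, v = y - alpha*grad = -1.4944
  prox(v) = soft_thresh(-1.4944, 0.1954) = -1.299
Iteration 2: beta = 0.3333, y = -1.299 + 0.3333*(-1.299 + 0.6368) = -1.5198
  grad(y) = 2.921, v = y - alpha*grad = -1.908
  prox(v) = soft_thresh(-1.908, 0.1954) = -1.7126
f(x_2) = 2*(-1.7126)^2 + 9*(-1.7126) + 1.47*|-1.7126| = -7.0299


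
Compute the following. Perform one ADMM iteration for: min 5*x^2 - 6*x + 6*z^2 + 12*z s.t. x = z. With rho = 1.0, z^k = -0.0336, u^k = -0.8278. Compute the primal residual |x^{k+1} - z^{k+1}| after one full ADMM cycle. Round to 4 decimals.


ADMM iteration with rho = 1.0, z^k = -0.0336, u^k = -0.8278
Step 1: x-update.
Minimize 5*x^2 - 6*x + (1.0/2)*(x + 0.0336 - 0.8278)^2
FOC: (2*5 + 1.0)*x = 6 + 1.0*(-0.0336 + 0.8278)
x^{k+1} = 0.6177
Step 2: z-update.
Minimize 6*z^2 + 12*z + (1.0/2)*(0.6177 - z - 0.8278)^2
FOC: (2*6 + 1.0)*z = -12 + 1.0*(0.6177 - 0.8278)
z^{k+1} = -0.9392
Step 3: u-update.
u^{k+1} = -0.8278 + 0.6177 + 0.9392 = 0.7291
Step 4: Primal residual = |0.6177 + 0.9392| = 1.5569


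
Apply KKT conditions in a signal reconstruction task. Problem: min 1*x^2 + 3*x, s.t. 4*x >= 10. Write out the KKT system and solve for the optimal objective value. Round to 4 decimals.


Step 1: Try lambda = 0 (constraint inactive).
x_unc = -3/(2*1) = -1.5
Check: 4*-1.5 = -6.0 < 10 -- violated!
Step 2: Constraint must be active: 4*x = 10
x* = 10/4 = 2.5
lambda = (2*1*2.5 + 3)/4 = 2.0
Step 3: Compute optimal value.
f(x*) = 1*2.5^2 + 3*2.5 = 13.75


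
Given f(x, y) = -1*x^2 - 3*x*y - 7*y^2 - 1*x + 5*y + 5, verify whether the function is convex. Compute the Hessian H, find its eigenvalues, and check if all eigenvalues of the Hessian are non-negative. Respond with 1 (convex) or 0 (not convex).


The Hessian of f(x,y) = -1*x^2 - 3*x*y - 7*y^2 - 1*x + 5*y + 5 is:
H = [[-2, -3], [-3, -14]]
Trace = -2 - 14 = -16
Determinant = -2*-14 - (-3)^2 = 19
Discriminant = (-16)^2 - 4*19 = 180.0
Eigenvalues: lambda_1 = -14.7082, lambda_2 = -1.2918
The function is not convex.

0


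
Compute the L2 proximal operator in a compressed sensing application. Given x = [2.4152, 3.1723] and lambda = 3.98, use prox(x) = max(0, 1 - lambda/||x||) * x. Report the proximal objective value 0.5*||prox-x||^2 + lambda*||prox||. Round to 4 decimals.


Step 1: Compute ||x||.
||x|| = 3.9871
Step 2: Compute scaling factor.
scale = max(0, 1 - 3.98/3.9871) = 0.0018
Step 3: prox(x) = [0.0043, 0.0056]
||prox(x)|| = 0.0071
Step 4: Proximal objective.
0.5*||prox-x||^2 = 7.9202
lambda*||prox|| = 0.0283
Total = 7.9483


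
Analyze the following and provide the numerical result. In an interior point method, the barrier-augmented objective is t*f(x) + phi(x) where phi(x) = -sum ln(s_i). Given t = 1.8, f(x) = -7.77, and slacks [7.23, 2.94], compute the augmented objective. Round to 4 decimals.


Step 1: Compute log-barrier.
ln values: [1.9782, 1.0784]
phi = -(1.9782 + 1.0784) = -3.0566
Step 2: Compute augmented objective.
t*f(x) = 1.8*-7.77 = -13.986
Total = -13.986 - 3.0566 = -17.0426


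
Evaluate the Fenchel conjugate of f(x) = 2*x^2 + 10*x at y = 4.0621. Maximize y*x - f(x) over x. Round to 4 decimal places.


f*(y) = sup_x {y*x - a*x^2 - b*x} = sup_x {(y-b)*x - a*x^2}
FOC: (y - b) - 2a*x = 0 => x* = (y - b)/(2a)
x* = (4.0621 - 10)/(2*2) = -1.4845
f*(4.0621) = (y-b)^2/(4a) = (4.0621 - 10)^2/(4*2)
= 35.2587/8 = 4.4073


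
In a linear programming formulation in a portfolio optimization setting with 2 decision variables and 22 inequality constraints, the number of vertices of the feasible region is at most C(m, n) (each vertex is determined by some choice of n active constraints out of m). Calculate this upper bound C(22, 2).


Each vertex corresponds to some choice of n active constraints out of m, so the number of vertices is at most C(m, n) = m! / (n!(m-n)!).
m = 22, n = 2
Numerator: 22 * 21
Denominator: 2! = 2
C(22, 2) = 231


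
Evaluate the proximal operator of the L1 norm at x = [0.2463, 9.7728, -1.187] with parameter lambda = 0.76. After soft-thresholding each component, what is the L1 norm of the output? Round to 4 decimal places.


Soft-thresholding with lambda = 0.76:
prox(0.2463) = sign(0.2463)*max(|0.2463| - 0.76, 0) = 0.0
prox(9.7728) = sign(9.7728)*max(|9.7728| - 0.76, 0) = 9.0128
prox(-1.187) = sign(-1.187)*max(|-1.187| - 0.76, 0) = -0.427
prox(x) = [0.0, 9.0128, -0.427]
||prox(x)||_1 = 0.0 + 9.0128 + 0.427 = 9.4398


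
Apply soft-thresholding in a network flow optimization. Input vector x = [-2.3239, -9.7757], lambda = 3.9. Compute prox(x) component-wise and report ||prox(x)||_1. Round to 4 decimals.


Soft-thresholding with lambda = 3.9:
prox(-2.3239) = sign(-2.3239)*max(|-2.3239| - 3.9, 0) = 0.0
prox(-9.7757) = sign(-9.7757)*max(|-9.7757| - 3.9, 0) = -5.8757
prox(x) = [0.0, -5.8757]
||prox(x)||_1 = 0.0 + 5.8757 = 5.8757


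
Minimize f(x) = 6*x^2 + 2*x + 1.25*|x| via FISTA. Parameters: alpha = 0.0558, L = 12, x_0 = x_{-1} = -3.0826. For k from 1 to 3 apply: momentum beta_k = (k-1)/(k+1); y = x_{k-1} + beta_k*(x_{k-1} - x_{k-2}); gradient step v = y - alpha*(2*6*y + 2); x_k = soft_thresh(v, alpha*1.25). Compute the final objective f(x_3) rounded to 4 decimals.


FISTA on f(x) = 6*x^2 + 2*x + 1.25*|x|
L = 12, alpha = 0.0558
Iteration 1: beta = 0.0, y = -3.0826 + 0.0*(-3.0826 + 3.0826) = -3.0826
  grad(y) = -34.9912, v = y - alpha*grad = -1.1301
  prox(v) = soft_thresh(-1.1301, 0.0698) = -1.0603
Iteration 2: beta = 0.3333, y = -1.0603 + 0.3333*(-1.0603 + 3.0826) = -0.3863
  grad(y) = -2.6351, v = y - alpha*grad = -0.2392
  prox(v) = soft_thresh(-0.2392, 0.0698) = -0.1695
Iteration 3: beta = 0.5, y = -0.1695 + 0.5*(-0.1695 + 1.0603) = 0.276
  grad(y) = 5.3116, v = y - alpha*grad = -0.0204
  prox(v) = soft_thresh(-0.0204, 0.0698) = 0.0
f(x_3) = 6*0.0^2 + 2*0.0 + 1.25*|0.0| = 0.0


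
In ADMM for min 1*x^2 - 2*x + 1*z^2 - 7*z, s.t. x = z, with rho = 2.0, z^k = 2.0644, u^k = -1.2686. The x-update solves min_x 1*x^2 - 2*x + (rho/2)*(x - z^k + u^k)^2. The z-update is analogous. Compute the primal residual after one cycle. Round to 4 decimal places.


ADMM iteration with rho = 2.0, z^k = 2.0644, u^k = -1.2686
Step 1: x-update.
Minimize 1*x^2 - 2*x + (2.0/2)*(x - 2.0644 - 1.2686)^2
FOC: (2*1 + 2.0)*x = 2 + 2.0*(2.0644 + 1.2686)
x^{k+1} = 2.1665
Step 2: z-update.
Minimize 1*z^2 - 7*z + (2.0/2)*(2.1665 - z - 1.2686)^2
FOC: (2*1 + 2.0)*z = 7 + 2.0*(2.1665 - 1.2686)
z^{k+1} = 2.199
Step 3: u-update.
u^{k+1} = -1.2686 + 2.1665 - 2.199 = -1.3011
Step 4: Primal residual = |2.1665 - 2.199| = 0.0325


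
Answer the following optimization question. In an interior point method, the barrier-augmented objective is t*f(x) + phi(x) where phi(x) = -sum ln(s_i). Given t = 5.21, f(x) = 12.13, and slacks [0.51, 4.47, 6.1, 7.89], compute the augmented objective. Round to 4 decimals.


Step 1: Compute log-barrier.
ln values: [-0.6733, 1.4974, 1.8083, 2.0656]
phi = -(-0.6733 + 1.4974 + 1.8083 + 2.0656) = -4.6979
Step 2: Compute augmented objective.
t*f(x) = 5.21*12.13 = 63.1973
Total = 63.1973 - 4.6979 = 58.4994


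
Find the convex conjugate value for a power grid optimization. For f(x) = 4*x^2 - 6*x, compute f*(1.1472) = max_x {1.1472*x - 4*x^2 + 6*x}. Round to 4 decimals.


f*(y) = sup_x {y*x - a*x^2 - b*x} = sup_x {(y-b)*x - a*x^2}
FOC: (y - b) - 2a*x = 0 => x* = (y - b)/(2a)
x* = (1.1472 + 6)/(2*4) = 0.8934
f*(1.1472) = (y-b)^2/(4a) = (1.1472 + 6)^2/(4*4)
= 51.0825/16 = 3.1927


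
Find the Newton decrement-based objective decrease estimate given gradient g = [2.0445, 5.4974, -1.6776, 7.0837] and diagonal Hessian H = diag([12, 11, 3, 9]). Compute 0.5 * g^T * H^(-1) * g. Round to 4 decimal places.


Step 1: H is diagonal, so H^(-1) * g = [0.1704, 0.4998, -0.5592, 0.7871].
Step 2: g^T H^(-1) g = sum_i g_i^2 / H_ii
  = (2.0445)^2/12 + (5.4974)^2/11 + (-1.6776)^2/3 + (7.0837)^2/9
  = 0.3483 + 2.7474 + 0.9381 + 5.5754 = 9.6093
Step 3: Objective decrease = 0.5 * g^T H^(-1) g = 4.8046


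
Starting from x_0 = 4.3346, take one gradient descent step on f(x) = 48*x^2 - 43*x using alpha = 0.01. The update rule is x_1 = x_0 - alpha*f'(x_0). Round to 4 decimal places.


We compute the gradient at x_0 and apply the update.
f'(x) = 96*x - 43
f'(4.3346) = 96*4.3346 - 43 = 373.1216
x_1 = 4.3346 - 0.01*373.1216 = 0.6034


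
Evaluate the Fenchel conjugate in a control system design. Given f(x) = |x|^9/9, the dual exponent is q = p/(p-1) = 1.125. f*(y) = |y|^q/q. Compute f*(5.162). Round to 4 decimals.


The conjugate exponent q satisfies 1/p + 1/q = 1.
p = 9, so q = 9/(9 - 1) = 1.125
|y|^q = 5.162^1.125 = 6.3375
f*(5.162) = 6.3375 / 1.125 = 5.6334


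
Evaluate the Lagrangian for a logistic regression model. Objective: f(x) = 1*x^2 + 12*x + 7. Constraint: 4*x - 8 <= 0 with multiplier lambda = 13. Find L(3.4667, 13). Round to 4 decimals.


Step 1: Evaluate f(x).
f(3.4667) = 1*3.4667^2 + 12*3.4667 + 7 = 60.6184
Step 2: Evaluate g(x).
g(3.4667) = 4*3.4667 - 8 = 5.8668
Step 3: Compute Lagrangian.
L = 60.6184 + 13*5.8668 = 136.8868


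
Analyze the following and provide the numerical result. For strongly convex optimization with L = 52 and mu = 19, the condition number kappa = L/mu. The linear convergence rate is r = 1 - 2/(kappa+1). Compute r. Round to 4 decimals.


Step 1: Compute the condition number.
kappa = L/mu = 52/19 = 2.7368
Step 2: Compute the convergence rate.
r = 1 - 2/(kappa + 1) = 1 - 2*mu/(L + mu) = (L - mu)/(L + mu) = 33/71 = 0.4648


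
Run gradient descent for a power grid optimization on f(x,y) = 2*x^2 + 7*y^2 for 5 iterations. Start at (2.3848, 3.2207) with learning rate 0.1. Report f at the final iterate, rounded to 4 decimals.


Gradient descent on f(x,y) = 2*x^2 + 7*y^2.
Starting point: (2.3848, 3.2207), alpha = 0.1
Step 1: grad_x = 2*2*2.3848 = 9.5392, grad_y = 2*7*3.2207 = 45.0898
  x_1 = 2.3848 - 0.1*9.5392 = 1.4309
  y_1 = 3.2207 - 0.1*45.0898 = -1.2883
Step 2: grad_x = 2*2*1.4309 = 5.7235, grad_y = 2*7*-1.2883 = -18.0359
  x_2 = 1.4309 - 0.1*5.7235 = 0.8585
  y_2 = -1.2883 - 0.1*-18.0359 = 0.5153
Step 3: grad_x = 2*2*0.8585 = 3.4341, grad_y = 2*7*0.5153 = 7.2144
  x_3 = 0.8585 - 0.1*3.4341 = 0.5151
  y_3 = 0.5153 - 0.1*7.2144 = -0.2061
Step 4: grad_x = 2*2*0.5151 = 2.0605, grad_y = 2*7*-0.2061 = -2.8857
  x_4 = 0.5151 - 0.1*2.0605 = 0.3091
  y_4 = -0.2061 - 0.1*-2.8857 = 0.0824
Step 5: grad_x = 2*2*0.3091 = 1.2363, grad_y = 2*7*0.0824 = 1.1543
  x_5 = 0.3091 - 0.1*1.2363 = 0.1854
  y_5 = 0.0824 - 0.1*1.1543 = -0.033
f(0.1854, -0.033) = 2*0.1854^2 + 7*(-0.033)^2 = 0.0764


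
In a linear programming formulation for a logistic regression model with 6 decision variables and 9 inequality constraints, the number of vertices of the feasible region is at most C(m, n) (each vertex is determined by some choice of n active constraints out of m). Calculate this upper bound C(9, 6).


Each vertex corresponds to some choice of n active constraints out of m, so the number of vertices is at most C(m, n) = m! / (n!(m-n)!).
m = 9, n = 6
Numerator: 9 * 8 * 7 * 6 * 5 * 4
Denominator: 6! = 720
C(9, 6) = 84


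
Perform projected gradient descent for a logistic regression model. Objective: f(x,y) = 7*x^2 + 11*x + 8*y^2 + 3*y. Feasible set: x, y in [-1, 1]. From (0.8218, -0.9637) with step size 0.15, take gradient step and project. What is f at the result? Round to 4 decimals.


Step 1: Compute gradient at (0.8218, -0.9637).
grad_x = 2*7*0.8218 + 11 = 22.5052
grad_y = 2*8*-0.9637 + 3 = -12.4192
Step 2: Gradient step.
x_raw = 0.8218 - 0.15*22.5052 = -2.554
y_raw = -0.9637 - 0.15*-12.4192 = 0.8992
Step 3: Project onto [-1, 1].
x_proj = clip(-2.554) = -1.0
y_proj = clip(0.8992) = 0.8992
Step 4: Evaluate f.
f(-1.0, 0.8992) = 5.1657


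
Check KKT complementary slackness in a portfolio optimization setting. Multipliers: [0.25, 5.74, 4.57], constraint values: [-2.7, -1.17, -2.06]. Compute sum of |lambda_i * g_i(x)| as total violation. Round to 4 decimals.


KKT complementary slackness check:
lambda_1 * g_1 = 0.25 * -2.7 = -0.675
lambda_2 * g_2 = 5.74 * -1.17 = -6.7158
lambda_3 * g_3 = 4.57 * -2.06 = -9.4142
Total violation = 0.675 + 6.7158 + 9.4142 = 16.805


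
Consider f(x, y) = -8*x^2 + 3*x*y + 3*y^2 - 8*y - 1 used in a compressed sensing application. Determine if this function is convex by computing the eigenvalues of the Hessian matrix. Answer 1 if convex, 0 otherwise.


The Hessian of f(x,y) = -8*x^2 + 3*x*y + 3*y^2 - 8*y - 1 is:
H = [[-16, 3], [3, 6]]
Trace = -16 + 6 = -10
Determinant = -16*6 - (3)^2 = -105
Discriminant = (-10)^2 - 4*-105 = 520.0
Eigenvalues: lambda_1 = -16.4018, lambda_2 = 6.4018
The function is not convex.

0


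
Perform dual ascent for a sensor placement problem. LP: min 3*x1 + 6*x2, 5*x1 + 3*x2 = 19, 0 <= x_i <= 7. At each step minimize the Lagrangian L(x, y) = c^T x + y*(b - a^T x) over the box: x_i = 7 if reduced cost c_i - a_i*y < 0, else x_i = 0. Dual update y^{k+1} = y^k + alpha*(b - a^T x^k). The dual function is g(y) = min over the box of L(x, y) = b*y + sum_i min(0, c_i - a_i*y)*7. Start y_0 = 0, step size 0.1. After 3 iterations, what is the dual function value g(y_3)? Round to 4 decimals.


Dual ascent for LP: min 3*x1 + 6*x2, 5*x1 + 3*x2 = 19, 0 <= x_i <= 7
Step 1: y^k = 0.0, reduced costs: (3.0, 6.0)
  x^k = (0.0, 0.0), subgradient = b - a^T x = 19.0
  y^{k+1} = 0.0 + 0.1*19.0 = 1.9
Step 2: y^k = 1.9, reduced costs: (-6.5, 0.3)
  x^k = (7.0, 0.0), subgradient = b - a^T x = -16.0
  y^{k+1} = 1.9 + 0.1*-16.0 = 0.3
Step 3: y^k = 0.3, reduced costs: (1.5, 5.1)
  x^k = (0.0, 0.0), subgradient = b - a^T x = 19.0
  y^{k+1} = 0.3 + 0.1*19.0 = 2.2
Dual objective at y_3 = 2.2: reduced costs (-8.0, -0.6), box minimizer x = (7.0, 7.0)
g(y_3) = b*y + (c1 - a1*y)*x1 + (c2 - a2*y)*x2 = 19*2.2 + (-8.0)*7.0 + (-0.6)*7.0 = 41.8 - 56.0 - 4.2 = -18.4


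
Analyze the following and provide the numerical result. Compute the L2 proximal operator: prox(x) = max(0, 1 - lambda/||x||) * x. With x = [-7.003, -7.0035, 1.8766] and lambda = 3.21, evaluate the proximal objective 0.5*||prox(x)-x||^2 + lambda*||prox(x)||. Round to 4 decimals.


Step 1: Compute ||x||.
||x|| = 10.0803
Step 2: Compute scaling factor.
scale = max(0, 1 - 3.21/10.0803) = 0.6816
Step 3: prox(x) = [-4.7729, -4.7733, 1.279]
||prox(x)|| = 6.8703
Step 4: Proximal objective.
0.5*||prox-x||^2 = 5.1521
lambda*||prox|| = 22.0537
Total = 27.2057


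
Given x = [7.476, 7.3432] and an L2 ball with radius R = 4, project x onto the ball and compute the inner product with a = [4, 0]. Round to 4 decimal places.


Step 1: Compute ||x|| (intermediates to 6 decimals).
||x|| = sqrt(7.476^2 + 7.3432^2) = 10.479178
Step 2: Project.
Since ||x|| > R, scale = R/||x|| = 4/10.479178 = 0.381709, proj(x) = scale * x
proj(x) = [2.853656, 2.802966]
Step 3: Dot product.
a^T * proj(x) = 4*2.853656 + 0*2.802966 = 11.4146


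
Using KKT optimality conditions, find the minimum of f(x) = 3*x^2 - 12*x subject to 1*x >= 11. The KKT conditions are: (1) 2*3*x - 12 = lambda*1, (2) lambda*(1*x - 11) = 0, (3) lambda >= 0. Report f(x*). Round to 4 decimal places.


Step 1: Try lambda = 0 (constraint inactive).
x_unc = 12/(2*3) = 2.0
Check: 1*2.0 = 2.0 < 11 -- violated!
Step 2: Constraint must be active: 1*x = 11
x* = 11/1 = 11.0
lambda = (2*3*11.0 - 12)/1 = 54.0
Step 3: Compute optimal value.
f(x*) = 3*11.0^2 - 12*11.0 = 231.0


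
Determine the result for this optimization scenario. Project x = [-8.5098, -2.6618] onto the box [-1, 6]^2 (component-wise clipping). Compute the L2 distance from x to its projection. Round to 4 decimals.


Project each component onto [-1, 6].
clip(-8.5098) = -1.0, clip(-2.6618) = -1.0
Projection = [-1.0, -1.0]
Squared diffs: [56.3971, 2.7616]
Distance = sqrt(59.1587) = 7.6915


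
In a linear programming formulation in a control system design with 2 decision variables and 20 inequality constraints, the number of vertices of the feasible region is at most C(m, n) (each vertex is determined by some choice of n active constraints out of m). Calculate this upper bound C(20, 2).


Each vertex corresponds to some choice of n active constraints out of m, so the number of vertices is at most C(m, n) = m! / (n!(m-n)!).
m = 20, n = 2
Numerator: 20 * 19
Denominator: 2! = 2
C(20, 2) = 190


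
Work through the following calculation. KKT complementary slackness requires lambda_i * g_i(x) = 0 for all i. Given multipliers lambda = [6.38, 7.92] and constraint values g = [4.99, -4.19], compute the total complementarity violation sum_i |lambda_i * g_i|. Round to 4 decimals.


KKT complementary slackness check:
lambda_1 * g_1 = 6.38 * 4.99 = 31.8362
lambda_2 * g_2 = 7.92 * -4.19 = -33.1848
Total violation = 31.8362 + 33.1848 = 65.021


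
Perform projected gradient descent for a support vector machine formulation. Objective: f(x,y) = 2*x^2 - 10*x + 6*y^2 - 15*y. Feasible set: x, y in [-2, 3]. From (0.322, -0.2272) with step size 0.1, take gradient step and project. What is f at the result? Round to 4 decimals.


Step 1: Compute gradient at (0.322, -0.2272).
grad_x = 2*2*0.322 - 10 = -8.712
grad_y = 2*6*-0.2272 - 15 = -17.7264
Step 2: Gradient step.
x_raw = 0.322 - 0.1*-8.712 = 1.1932
y_raw = -0.2272 - 0.1*-17.7264 = 1.5454
Step 3: Project onto [-2, 3].
x_proj = clip(1.1932) = 1.1932
y_proj = clip(1.5454) = 1.5454
Step 4: Evaluate f.
f(1.1932, 1.5454) = -17.9358


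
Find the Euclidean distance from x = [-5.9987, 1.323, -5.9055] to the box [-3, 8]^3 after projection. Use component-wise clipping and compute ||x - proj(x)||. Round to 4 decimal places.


Project each component onto [-3, 8].
clip(-5.9987) = -3.0, clip(1.323) = 1.323, clip(-5.9055) = -3.0
Projection = [-3.0, 1.323, -3.0]
Squared diffs: [8.9922, 0.0, 8.4419]
Distance = sqrt(17.4341) = 4.1754


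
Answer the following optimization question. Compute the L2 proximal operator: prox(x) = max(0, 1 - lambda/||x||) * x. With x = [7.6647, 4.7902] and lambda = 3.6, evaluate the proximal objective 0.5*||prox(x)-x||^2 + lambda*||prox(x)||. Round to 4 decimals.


Step 1: Compute ||x||.
||x|| = 9.0385
Step 2: Compute scaling factor.
scale = max(0, 1 - 3.6/9.0385) = 0.6017
Step 3: prox(x) = [4.6119, 2.8823]
||prox(x)|| = 5.4385
Step 4: Proximal objective.
0.5*||prox-x||^2 = 6.48
lambda*||prox|| = 19.5786
Total = 26.0584


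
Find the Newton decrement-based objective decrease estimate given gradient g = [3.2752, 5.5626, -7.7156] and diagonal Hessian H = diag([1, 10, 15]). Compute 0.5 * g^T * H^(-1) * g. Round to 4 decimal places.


Step 1: H is diagonal, so H^(-1) * g = [3.2752, 0.5563, -0.5144].
Step 2: g^T H^(-1) g = sum_i g_i^2 / H_ii
  = (3.2752)^2/1 + (5.5626)^2/10 + (-7.7156)^2/15
  = 10.7269 + 3.0943 + 3.9687 = 17.7899
Step 3: Objective decrease = 0.5 * g^T H^(-1) g = 8.8949


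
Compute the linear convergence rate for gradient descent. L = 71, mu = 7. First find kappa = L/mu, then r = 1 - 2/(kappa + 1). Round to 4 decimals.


Step 1: Compute the condition number.
kappa = L/mu = 71/7 = 10.1429
Step 2: Compute the convergence rate.
r = 1 - 2/(kappa + 1) = 1 - 2*mu/(L + mu) = (L - mu)/(L + mu) = 64/78 = 0.8205


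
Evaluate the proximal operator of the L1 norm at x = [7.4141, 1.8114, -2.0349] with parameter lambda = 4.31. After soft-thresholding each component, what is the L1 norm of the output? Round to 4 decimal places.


Soft-thresholding with lambda = 4.31:
prox(7.4141) = sign(7.4141)*max(|7.4141| - 4.31, 0) = 3.1041
prox(1.8114) = sign(1.8114)*max(|1.8114| - 4.31, 0) = 0.0
prox(-2.0349) = sign(-2.0349)*max(|-2.0349| - 4.31, 0) = 0.0
prox(x) = [3.1041, 0.0, 0.0]
||prox(x)||_1 = 3.1041 + 0.0 + 0.0 = 3.1041


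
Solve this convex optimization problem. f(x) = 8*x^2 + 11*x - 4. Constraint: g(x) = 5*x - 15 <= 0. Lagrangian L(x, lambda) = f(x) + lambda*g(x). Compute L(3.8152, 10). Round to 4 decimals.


Step 1: Evaluate f(x).
f(3.8152) = 8*3.8152^2 + 11*3.8152 - 4 = 154.4132
Step 2: Evaluate g(x).
g(3.8152) = 5*3.8152 - 15 = 4.076
Step 3: Compute Lagrangian.
L = 154.4132 + 10*4.076 = 195.1732


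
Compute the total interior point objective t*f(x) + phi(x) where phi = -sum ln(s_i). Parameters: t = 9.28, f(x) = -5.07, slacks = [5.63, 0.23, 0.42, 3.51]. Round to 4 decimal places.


Step 1: Compute log-barrier.
ln values: [1.7281, -1.4697, -0.8675, 1.2556]
phi = -(1.7281 - 1.4697 - 0.8675 + 1.2556) = -0.6465
Step 2: Compute augmented objective.
t*f(x) = 9.28*-5.07 = -47.0496
Total = -47.0496 - 0.6465 = -47.6961


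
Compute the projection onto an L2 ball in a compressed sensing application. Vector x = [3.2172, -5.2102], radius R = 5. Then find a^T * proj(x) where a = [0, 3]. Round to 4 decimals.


Step 1: Compute ||x|| (intermediates to 6 decimals).
||x|| = sqrt(3.2172^2 + (-5.2102)^2) = 6.123443
Step 2: Project.
Since ||x|| > R, scale = R/||x|| = 5/6.123443 = 0.816534, proj(x) = scale * x
proj(x) = [2.626953, -4.254305]
Step 3: Dot product.
a^T * proj(x) = 0*2.626953 + 3*(-4.254305) = -12.7629


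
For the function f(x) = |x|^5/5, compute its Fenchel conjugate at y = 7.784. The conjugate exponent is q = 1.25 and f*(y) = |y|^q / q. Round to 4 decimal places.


The conjugate exponent q satisfies 1/p + 1/q = 1.
p = 5, so q = 5/(5 - 1) = 1.25
|y|^q = 7.784^1.25 = 13.0018
f*(7.784) = 13.0018 / 1.25 = 10.4014


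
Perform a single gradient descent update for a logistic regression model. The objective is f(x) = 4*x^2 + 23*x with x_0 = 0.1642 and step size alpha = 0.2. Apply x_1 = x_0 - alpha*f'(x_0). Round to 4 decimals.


We compute the gradient at x_0 and apply the update.
f'(x) = 8*x + 23
f'(0.1642) = 8*0.1642 + 23 = 24.3136
x_1 = 0.1642 - 0.2*24.3136 = -4.6985


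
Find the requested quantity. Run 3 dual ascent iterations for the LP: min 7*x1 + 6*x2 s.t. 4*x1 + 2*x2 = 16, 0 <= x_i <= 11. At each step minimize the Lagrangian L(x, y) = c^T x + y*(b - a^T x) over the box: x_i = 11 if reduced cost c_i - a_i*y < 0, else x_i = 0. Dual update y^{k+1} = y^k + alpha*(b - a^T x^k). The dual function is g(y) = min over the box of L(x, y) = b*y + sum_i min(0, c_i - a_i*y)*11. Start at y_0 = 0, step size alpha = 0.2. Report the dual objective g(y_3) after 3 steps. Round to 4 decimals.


Dual ascent for LP: min 7*x1 + 6*x2, 4*x1 + 2*x2 = 16, 0 <= x_i <= 11
Step 1: y^k = 0.0, reduced costs: (7.0, 6.0)
  x^k = (0.0, 0.0), subgradient = b - a^T x = 16.0
  y^{k+1} = 0.0 + 0.2*16.0 = 3.2
Step 2: y^k = 3.2, reduced costs: (-5.8, -0.4)
  x^k = (11.0, 11.0), subgradient = b - a^T x = -50.0
  y^{k+1} = 3.2 + 0.2*-50.0 = -6.8
Step 3: y^k = -6.8, reduced costs: (34.2, 19.6)
  x^k = (0.0, 0.0), subgradient = b - a^T x = 16.0
  y^{k+1} = -6.8 + 0.2*16.0 = -3.6
Dual objective at y_3 = -3.6: reduced costs (21.4, 13.2), box minimizer x = (0.0, 0.0)
g(y_3) = b*y + (c1 - a1*y)*x1 + (c2 - a2*y)*x2 = 16*(-3.6) + 21.4*0.0 + 13.2*0.0 = -57.6 + 0.0 + 0.0 = -57.6


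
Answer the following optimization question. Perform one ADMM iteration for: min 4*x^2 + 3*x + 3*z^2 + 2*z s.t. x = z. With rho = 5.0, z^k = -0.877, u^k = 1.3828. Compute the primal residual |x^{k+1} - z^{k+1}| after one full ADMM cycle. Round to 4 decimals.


ADMM iteration with rho = 5.0, z^k = -0.877, u^k = 1.3828
Step 1: x-update.
Minimize 4*x^2 + 3*x + (5.0/2)*(x + 0.877 + 1.3828)^2
FOC: (2*4 + 5.0)*x = -3 + 5.0*(-0.877 - 1.3828)
x^{k+1} = -1.0999
Step 2: z-update.
Minimize 3*z^2 + 2*z + (5.0/2)*(-1.0999 - z + 1.3828)^2
FOC: (2*3 + 5.0)*z = -2 + 5.0*(-1.0999 + 1.3828)
z^{k+1} = -0.0532
Step 3: u-update.
u^{k+1} = 1.3828 - 1.0999 + 0.0532 = 0.3361
Step 4: Primal residual = |-1.0999 + 0.0532| = 1.0467
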